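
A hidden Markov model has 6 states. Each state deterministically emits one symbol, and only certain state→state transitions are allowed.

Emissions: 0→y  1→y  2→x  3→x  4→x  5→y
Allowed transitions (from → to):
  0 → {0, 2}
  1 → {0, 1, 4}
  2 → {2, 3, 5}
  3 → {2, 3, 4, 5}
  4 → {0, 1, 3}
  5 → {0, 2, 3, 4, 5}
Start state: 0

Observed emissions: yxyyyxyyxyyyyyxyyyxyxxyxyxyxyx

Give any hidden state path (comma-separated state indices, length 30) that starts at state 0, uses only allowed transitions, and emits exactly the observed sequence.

0,2,5,0,0,2,5,0,2,5,0,0,0,0,2,5,5,5,4,1,4,3,5,3,5,2,5,3,5,3

  0: obs=y cand={0,1,5} pick 0 [start]
  1: obs=x cand={2,3,4} pick 2 [0->2 ok]
  2: obs=y cand={0,1,5} pick 5 [2->5 ok]
  3: obs=y cand={0,1,5} pick 0 [5->0 ok]
  4: obs=y cand={0,1,5} pick 0 [0->0 ok]
  5: obs=x cand={2,3,4} pick 2 [0->2 ok]
  6: obs=y cand={0,1,5} pick 5 [2->5 ok]
  7: obs=y cand={0,1,5} pick 0 [5->0 ok]
  8: obs=x cand={2,3,4} pick 2 [0->2 ok]
  9: obs=y cand={0,1,5} pick 5 [2->5 ok]
  10: obs=y cand={0,1,5} pick 0 [5->0 ok]
  11: obs=y cand={0,1,5} pick 0 [0->0 ok]
  12: obs=y cand={0,1,5} pick 0 [0->0 ok]
  13: obs=y cand={0,1,5} pick 0 [0->0 ok]
  14: obs=x cand={2,3,4} pick 2 [0->2 ok]
  15: obs=y cand={0,1,5} pick 5 [2->5 ok]
  16: obs=y cand={0,1,5} pick 5 [5->5 ok]
  17: obs=y cand={0,1,5} pick 5 [5->5 ok]
  18: obs=x cand={2,3,4} pick 4 [5->4 ok]
  19: obs=y cand={0,1,5} pick 1 [4->1 ok]
  20: obs=x cand={2,3,4} pick 4 [1->4 ok]
  21: obs=x cand={2,3,4} pick 3 [4->3 ok]
  22: obs=y cand={0,1,5} pick 5 [3->5 ok]
  23: obs=x cand={2,3,4} pick 3 [5->3 ok]
  24: obs=y cand={0,1,5} pick 5 [3->5 ok]
  25: obs=x cand={2,3,4} pick 2 [5->2 ok]
  26: obs=y cand={0,1,5} pick 5 [2->5 ok]
  27: obs=x cand={2,3,4} pick 3 [5->3 ok]
  28: obs=y cand={0,1,5} pick 5 [3->5 ok]
  29: obs=x cand={2,3,4} pick 3 [5->3 ok]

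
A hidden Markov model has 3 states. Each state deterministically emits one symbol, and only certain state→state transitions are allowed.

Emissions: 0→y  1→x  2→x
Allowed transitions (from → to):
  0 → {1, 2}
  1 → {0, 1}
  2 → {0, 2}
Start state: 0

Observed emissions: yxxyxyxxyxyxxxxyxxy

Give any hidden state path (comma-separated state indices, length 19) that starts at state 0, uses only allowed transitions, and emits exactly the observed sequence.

0,1,1,0,2,0,1,1,0,1,0,1,1,1,1,0,2,2,0

  [0] y  {0}  => 0  start
  [1] x  {1,2}  => 1  0->1 ok
  [2] x  {1,2}  => 1  1->1 ok
  [3] y  {0}  => 0  1->0 ok
  [4] x  {1,2}  => 2  0->2 ok
  [5] y  {0}  => 0  2->0 ok
  [6] x  {1,2}  => 1  0->1 ok
  [7] x  {1,2}  => 1  1->1 ok
  [8] y  {0}  => 0  1->0 ok
  [9] x  {1,2}  => 1  0->1 ok
  [10] y  {0}  => 0  1->0 ok
  [11] x  {1,2}  => 1  0->1 ok
  [12] x  {1,2}  => 1  1->1 ok
  [13] x  {1,2}  => 1  1->1 ok
  [14] x  {1,2}  => 1  1->1 ok
  [15] y  {0}  => 0  1->0 ok
  [16] x  {1,2}  => 2  0->2 ok
  [17] x  {1,2}  => 2  2->2 ok
  [18] y  {0}  => 0  2->0 ok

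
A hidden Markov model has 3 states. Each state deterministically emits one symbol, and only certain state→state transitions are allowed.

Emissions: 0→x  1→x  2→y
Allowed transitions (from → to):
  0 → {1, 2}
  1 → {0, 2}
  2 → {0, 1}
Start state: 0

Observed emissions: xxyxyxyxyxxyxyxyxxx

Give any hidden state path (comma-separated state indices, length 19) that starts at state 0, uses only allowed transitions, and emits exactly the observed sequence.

  0: obs=x cand={0,1} pick 0 [start]
  1: obs=x cand={0,1} pick 1 [0->1 ok]
  2: obs=y cand={2} pick 2 [1->2 ok]
  3: obs=x cand={0,1} pick 0 [2->0 ok]
  4: obs=y cand={2} pick 2 [0->2 ok]
  5: obs=x cand={0,1} pick 1 [2->1 ok]
  6: obs=y cand={2} pick 2 [1->2 ok]
  7: obs=x cand={0,1} pick 0 [2->0 ok]
  8: obs=y cand={2} pick 2 [0->2 ok]
  9: obs=x cand={0,1} pick 0 [2->0 ok]
  10: obs=x cand={0,1} pick 1 [0->1 ok]
  11: obs=y cand={2} pick 2 [1->2 ok]
  12: obs=x cand={0,1} pick 0 [2->0 ok]
  13: obs=y cand={2} pick 2 [0->2 ok]
  14: obs=x cand={0,1} pick 1 [2->1 ok]
  15: obs=y cand={2} pick 2 [1->2 ok]
  16: obs=x cand={0,1} pick 1 [2->1 ok]
  17: obs=x cand={0,1} pick 0 [1->0 ok]
  18: obs=x cand={0,1} pick 1 [0->1 ok]

0,1,2,0,2,1,2,0,2,0,1,2,0,2,1,2,1,0,1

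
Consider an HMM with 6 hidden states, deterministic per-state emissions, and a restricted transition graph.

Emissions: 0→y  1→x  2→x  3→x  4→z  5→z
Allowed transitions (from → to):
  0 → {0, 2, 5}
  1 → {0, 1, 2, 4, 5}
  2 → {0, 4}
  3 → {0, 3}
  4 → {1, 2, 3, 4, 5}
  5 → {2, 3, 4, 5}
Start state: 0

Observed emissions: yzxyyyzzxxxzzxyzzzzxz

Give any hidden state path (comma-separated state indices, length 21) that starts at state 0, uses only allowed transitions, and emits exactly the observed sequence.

  [0] y  {0}  => 0  start
  [1] z  {4,5}  => 5  0->5 ok
  [2] x  {1,2,3}  => 2  5->2 ok
  [3] y  {0}  => 0  2->0 ok
  [4] y  {0}  => 0  0->0 ok
  [5] y  {0}  => 0  0->0 ok
  [6] z  {4,5}  => 5  0->5 ok
  [7] z  {4,5}  => 4  5->4 ok
  [8] x  {1,2,3}  => 1  4->1 ok
  [9] x  {1,2,3}  => 1  1->1 ok
  [10] x  {1,2,3}  => 1  1->1 ok
  [11] z  {4,5}  => 5  1->5 ok
  [12] z  {4,5}  => 5  5->5 ok
  [13] x  {1,2,3}  => 2  5->2 ok
  [14] y  {0}  => 0  2->0 ok
  [15] z  {4,5}  => 5  0->5 ok
  [16] z  {4,5}  => 4  5->4 ok
  [17] z  {4,5}  => 4  4->4 ok
  [18] z  {4,5}  => 4  4->4 ok
  [19] x  {1,2,3}  => 1  4->1 ok
  [20] z  {4,5}  => 4  1->4 ok

0,5,2,0,0,0,5,4,1,1,1,5,5,2,0,5,4,4,4,1,4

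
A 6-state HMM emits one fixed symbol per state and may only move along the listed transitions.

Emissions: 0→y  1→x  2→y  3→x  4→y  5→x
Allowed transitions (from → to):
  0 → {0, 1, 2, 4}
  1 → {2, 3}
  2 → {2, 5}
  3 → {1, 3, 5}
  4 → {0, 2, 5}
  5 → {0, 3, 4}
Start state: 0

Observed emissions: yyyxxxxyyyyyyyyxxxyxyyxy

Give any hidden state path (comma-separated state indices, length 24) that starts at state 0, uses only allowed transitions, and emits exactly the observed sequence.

0,4,2,5,3,3,5,4,0,4,0,4,0,4,2,5,3,1,2,5,0,2,5,0

  [0] y  {0,2,4}  => 0  start
  [1] y  {0,2,4}  => 4  0->4 ok
  [2] y  {0,2,4}  => 2  4->2 ok
  [3] x  {1,3,5}  => 5  2->5 ok
  [4] x  {1,3,5}  => 3  5->3 ok
  [5] x  {1,3,5}  => 3  3->3 ok
  [6] x  {1,3,5}  => 5  3->5 ok
  [7] y  {0,2,4}  => 4  5->4 ok
  [8] y  {0,2,4}  => 0  4->0 ok
  [9] y  {0,2,4}  => 4  0->4 ok
  [10] y  {0,2,4}  => 0  4->0 ok
  [11] y  {0,2,4}  => 4  0->4 ok
  [12] y  {0,2,4}  => 0  4->0 ok
  [13] y  {0,2,4}  => 4  0->4 ok
  [14] y  {0,2,4}  => 2  4->2 ok
  [15] x  {1,3,5}  => 5  2->5 ok
  [16] x  {1,3,5}  => 3  5->3 ok
  [17] x  {1,3,5}  => 1  3->1 ok
  [18] y  {0,2,4}  => 2  1->2 ok
  [19] x  {1,3,5}  => 5  2->5 ok
  [20] y  {0,2,4}  => 0  5->0 ok
  [21] y  {0,2,4}  => 2  0->2 ok
  [22] x  {1,3,5}  => 5  2->5 ok
  [23] y  {0,2,4}  => 0  5->0 ok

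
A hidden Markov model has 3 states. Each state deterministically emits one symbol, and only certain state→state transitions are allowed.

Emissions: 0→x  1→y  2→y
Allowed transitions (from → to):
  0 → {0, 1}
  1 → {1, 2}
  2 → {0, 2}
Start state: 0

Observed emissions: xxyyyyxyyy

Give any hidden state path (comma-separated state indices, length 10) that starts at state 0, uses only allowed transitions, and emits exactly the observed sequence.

0,0,1,1,2,2,0,1,1,2

  0: obs=x cand={0} pick 0 [start]
  1: obs=x cand={0} pick 0 [0->0 ok]
  2: obs=y cand={1,2} pick 1 [0->1 ok]
  3: obs=y cand={1,2} pick 1 [1->1 ok]
  4: obs=y cand={1,2} pick 2 [1->2 ok]
  5: obs=y cand={1,2} pick 2 [2->2 ok]
  6: obs=x cand={0} pick 0 [2->0 ok]
  7: obs=y cand={1,2} pick 1 [0->1 ok]
  8: obs=y cand={1,2} pick 1 [1->1 ok]
  9: obs=y cand={1,2} pick 2 [1->2 ok]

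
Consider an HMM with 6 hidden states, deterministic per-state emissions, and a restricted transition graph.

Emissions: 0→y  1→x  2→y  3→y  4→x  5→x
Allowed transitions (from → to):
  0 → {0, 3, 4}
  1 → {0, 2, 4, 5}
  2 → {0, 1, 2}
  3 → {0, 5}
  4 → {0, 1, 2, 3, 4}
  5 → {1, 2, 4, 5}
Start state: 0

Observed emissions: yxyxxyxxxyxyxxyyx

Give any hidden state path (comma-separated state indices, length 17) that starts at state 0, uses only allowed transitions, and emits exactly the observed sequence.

0,4,2,1,4,2,1,4,4,0,4,3,5,4,0,0,4

  t0 'y' -> {0,2,3}, take 0 (start)
  t1 'x' -> {1,4,5}, take 4 (0->4 ok)
  t2 'y' -> {0,2,3}, take 2 (4->2 ok)
  t3 'x' -> {1,4,5}, take 1 (2->1 ok)
  t4 'x' -> {1,4,5}, take 4 (1->4 ok)
  t5 'y' -> {0,2,3}, take 2 (4->2 ok)
  t6 'x' -> {1,4,5}, take 1 (2->1 ok)
  t7 'x' -> {1,4,5}, take 4 (1->4 ok)
  t8 'x' -> {1,4,5}, take 4 (4->4 ok)
  t9 'y' -> {0,2,3}, take 0 (4->0 ok)
  t10 'x' -> {1,4,5}, take 4 (0->4 ok)
  t11 'y' -> {0,2,3}, take 3 (4->3 ok)
  t12 'x' -> {1,4,5}, take 5 (3->5 ok)
  t13 'x' -> {1,4,5}, take 4 (5->4 ok)
  t14 'y' -> {0,2,3}, take 0 (4->0 ok)
  t15 'y' -> {0,2,3}, take 0 (0->0 ok)
  t16 'x' -> {1,4,5}, take 4 (0->4 ok)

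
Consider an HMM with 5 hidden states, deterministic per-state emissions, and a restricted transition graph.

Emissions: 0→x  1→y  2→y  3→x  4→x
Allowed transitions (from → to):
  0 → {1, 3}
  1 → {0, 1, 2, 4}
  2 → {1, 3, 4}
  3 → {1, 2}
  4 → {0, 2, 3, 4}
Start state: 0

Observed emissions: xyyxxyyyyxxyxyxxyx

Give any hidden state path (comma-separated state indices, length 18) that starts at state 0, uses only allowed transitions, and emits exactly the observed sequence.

0,1,2,4,0,1,2,1,1,0,3,2,3,2,4,3,2,3

  0: obs=x cand={0,3,4} pick 0 [start]
  1: obs=y cand={1,2} pick 1 [0->1 ok]
  2: obs=y cand={1,2} pick 2 [1->2 ok]
  3: obs=x cand={0,3,4} pick 4 [2->4 ok]
  4: obs=x cand={0,3,4} pick 0 [4->0 ok]
  5: obs=y cand={1,2} pick 1 [0->1 ok]
  6: obs=y cand={1,2} pick 2 [1->2 ok]
  7: obs=y cand={1,2} pick 1 [2->1 ok]
  8: obs=y cand={1,2} pick 1 [1->1 ok]
  9: obs=x cand={0,3,4} pick 0 [1->0 ok]
  10: obs=x cand={0,3,4} pick 3 [0->3 ok]
  11: obs=y cand={1,2} pick 2 [3->2 ok]
  12: obs=x cand={0,3,4} pick 3 [2->3 ok]
  13: obs=y cand={1,2} pick 2 [3->2 ok]
  14: obs=x cand={0,3,4} pick 4 [2->4 ok]
  15: obs=x cand={0,3,4} pick 3 [4->3 ok]
  16: obs=y cand={1,2} pick 2 [3->2 ok]
  17: obs=x cand={0,3,4} pick 3 [2->3 ok]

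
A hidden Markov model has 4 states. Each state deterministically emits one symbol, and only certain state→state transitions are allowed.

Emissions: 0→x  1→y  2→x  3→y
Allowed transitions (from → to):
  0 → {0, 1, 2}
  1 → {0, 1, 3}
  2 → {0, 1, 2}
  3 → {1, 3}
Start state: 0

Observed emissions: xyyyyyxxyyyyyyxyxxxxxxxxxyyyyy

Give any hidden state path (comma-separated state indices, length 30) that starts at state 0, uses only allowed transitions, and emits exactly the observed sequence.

0,1,3,1,1,1,0,0,1,1,3,3,3,1,0,1,0,2,0,0,0,2,2,2,0,1,1,1,3,1

  pos 0: x in {0,2}, choose 0; start
  pos 1: y in {1,3}, choose 1; 0->1 ok
  pos 2: y in {1,3}, choose 3; 1->3 ok
  pos 3: y in {1,3}, choose 1; 3->1 ok
  pos 4: y in {1,3}, choose 1; 1->1 ok
  pos 5: y in {1,3}, choose 1; 1->1 ok
  pos 6: x in {0,2}, choose 0; 1->0 ok
  pos 7: x in {0,2}, choose 0; 0->0 ok
  pos 8: y in {1,3}, choose 1; 0->1 ok
  pos 9: y in {1,3}, choose 1; 1->1 ok
  pos 10: y in {1,3}, choose 3; 1->3 ok
  pos 11: y in {1,3}, choose 3; 3->3 ok
  pos 12: y in {1,3}, choose 3; 3->3 ok
  pos 13: y in {1,3}, choose 1; 3->1 ok
  pos 14: x in {0,2}, choose 0; 1->0 ok
  pos 15: y in {1,3}, choose 1; 0->1 ok
  pos 16: x in {0,2}, choose 0; 1->0 ok
  pos 17: x in {0,2}, choose 2; 0->2 ok
  pos 18: x in {0,2}, choose 0; 2->0 ok
  pos 19: x in {0,2}, choose 0; 0->0 ok
  pos 20: x in {0,2}, choose 0; 0->0 ok
  pos 21: x in {0,2}, choose 2; 0->2 ok
  pos 22: x in {0,2}, choose 2; 2->2 ok
  pos 23: x in {0,2}, choose 2; 2->2 ok
  pos 24: x in {0,2}, choose 0; 2->0 ok
  pos 25: y in {1,3}, choose 1; 0->1 ok
  pos 26: y in {1,3}, choose 1; 1->1 ok
  pos 27: y in {1,3}, choose 1; 1->1 ok
  pos 28: y in {1,3}, choose 3; 1->3 ok
  pos 29: y in {1,3}, choose 1; 3->1 ok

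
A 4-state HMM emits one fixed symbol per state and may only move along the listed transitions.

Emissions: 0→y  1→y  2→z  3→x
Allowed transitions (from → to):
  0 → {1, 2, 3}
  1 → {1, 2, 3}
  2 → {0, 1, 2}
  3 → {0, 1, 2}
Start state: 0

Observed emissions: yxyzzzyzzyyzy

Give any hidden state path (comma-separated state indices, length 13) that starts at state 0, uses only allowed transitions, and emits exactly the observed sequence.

0,3,1,2,2,2,0,2,2,0,1,2,1

  t0 'y' -> {0,1}, take 0 (start)
  t1 'x' -> {3}, take 3 (0->3 ok)
  t2 'y' -> {0,1}, take 1 (3->1 ok)
  t3 'z' -> {2}, take 2 (1->2 ok)
  t4 'z' -> {2}, take 2 (2->2 ok)
  t5 'z' -> {2}, take 2 (2->2 ok)
  t6 'y' -> {0,1}, take 0 (2->0 ok)
  t7 'z' -> {2}, take 2 (0->2 ok)
  t8 'z' -> {2}, take 2 (2->2 ok)
  t9 'y' -> {0,1}, take 0 (2->0 ok)
  t10 'y' -> {0,1}, take 1 (0->1 ok)
  t11 'z' -> {2}, take 2 (1->2 ok)
  t12 'y' -> {0,1}, take 1 (2->1 ok)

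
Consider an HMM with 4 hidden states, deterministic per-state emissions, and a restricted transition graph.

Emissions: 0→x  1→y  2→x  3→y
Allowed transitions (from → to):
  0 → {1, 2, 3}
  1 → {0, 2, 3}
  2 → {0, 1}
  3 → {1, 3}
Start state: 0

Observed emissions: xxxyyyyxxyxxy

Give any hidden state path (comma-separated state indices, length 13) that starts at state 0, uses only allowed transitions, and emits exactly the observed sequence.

0,2,0,1,3,3,1,2,0,1,2,0,3

  t0 'x' -> {0,2}, take 0 (start)
  t1 'x' -> {0,2}, take 2 (0->2 ok)
  t2 'x' -> {0,2}, take 0 (2->0 ok)
  t3 'y' -> {1,3}, take 1 (0->1 ok)
  t4 'y' -> {1,3}, take 3 (1->3 ok)
  t5 'y' -> {1,3}, take 3 (3->3 ok)
  t6 'y' -> {1,3}, take 1 (3->1 ok)
  t7 'x' -> {0,2}, take 2 (1->2 ok)
  t8 'x' -> {0,2}, take 0 (2->0 ok)
  t9 'y' -> {1,3}, take 1 (0->1 ok)
  t10 'x' -> {0,2}, take 2 (1->2 ok)
  t11 'x' -> {0,2}, take 0 (2->0 ok)
  t12 'y' -> {1,3}, take 3 (0->3 ok)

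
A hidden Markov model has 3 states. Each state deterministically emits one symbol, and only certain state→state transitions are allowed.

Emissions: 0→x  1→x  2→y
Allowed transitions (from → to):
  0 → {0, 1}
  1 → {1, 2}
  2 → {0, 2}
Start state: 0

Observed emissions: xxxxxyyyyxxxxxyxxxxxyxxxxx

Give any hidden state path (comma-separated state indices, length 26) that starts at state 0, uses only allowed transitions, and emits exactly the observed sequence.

0,0,0,0,1,2,2,2,2,0,0,1,1,1,2,0,1,1,1,1,2,0,0,0,1,1

  t0 'x' -> {0,1}, take 0 (start)
  t1 'x' -> {0,1}, take 0 (0->0 ok)
  t2 'x' -> {0,1}, take 0 (0->0 ok)
  t3 'x' -> {0,1}, take 0 (0->0 ok)
  t4 'x' -> {0,1}, take 1 (0->1 ok)
  t5 'y' -> {2}, take 2 (1->2 ok)
  t6 'y' -> {2}, take 2 (2->2 ok)
  t7 'y' -> {2}, take 2 (2->2 ok)
  t8 'y' -> {2}, take 2 (2->2 ok)
  t9 'x' -> {0,1}, take 0 (2->0 ok)
  t10 'x' -> {0,1}, take 0 (0->0 ok)
  t11 'x' -> {0,1}, take 1 (0->1 ok)
  t12 'x' -> {0,1}, take 1 (1->1 ok)
  t13 'x' -> {0,1}, take 1 (1->1 ok)
  t14 'y' -> {2}, take 2 (1->2 ok)
  t15 'x' -> {0,1}, take 0 (2->0 ok)
  t16 'x' -> {0,1}, take 1 (0->1 ok)
  t17 'x' -> {0,1}, take 1 (1->1 ok)
  t18 'x' -> {0,1}, take 1 (1->1 ok)
  t19 'x' -> {0,1}, take 1 (1->1 ok)
  t20 'y' -> {2}, take 2 (1->2 ok)
  t21 'x' -> {0,1}, take 0 (2->0 ok)
  t22 'x' -> {0,1}, take 0 (0->0 ok)
  t23 'x' -> {0,1}, take 0 (0->0 ok)
  t24 'x' -> {0,1}, take 1 (0->1 ok)
  t25 'x' -> {0,1}, take 1 (1->1 ok)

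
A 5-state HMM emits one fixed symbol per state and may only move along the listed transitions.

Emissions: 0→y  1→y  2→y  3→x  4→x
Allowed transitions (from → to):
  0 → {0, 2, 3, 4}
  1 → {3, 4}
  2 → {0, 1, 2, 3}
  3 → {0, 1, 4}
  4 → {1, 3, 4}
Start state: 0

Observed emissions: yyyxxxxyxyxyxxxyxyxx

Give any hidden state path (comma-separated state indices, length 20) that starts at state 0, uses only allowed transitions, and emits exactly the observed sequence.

  [0] y  {0,1,2}  => 0  start
  [1] y  {0,1,2}  => 2  0->2 ok
  [2] y  {0,1,2}  => 0  2->0 ok
  [3] x  {3,4}  => 3  0->3 ok
  [4] x  {3,4}  => 4  3->4 ok
  [5] x  {3,4}  => 4  4->4 ok
  [6] x  {3,4}  => 4  4->4 ok
  [7] y  {0,1,2}  => 1  4->1 ok
  [8] x  {3,4}  => 4  1->4 ok
  [9] y  {0,1,2}  => 1  4->1 ok
  [10] x  {3,4}  => 3  1->3 ok
  [11] y  {0,1,2}  => 1  3->1 ok
  [12] x  {3,4}  => 4  1->4 ok
  [13] x  {3,4}  => 3  4->3 ok
  [14] x  {3,4}  => 4  3->4 ok
  [15] y  {0,1,2}  => 1  4->1 ok
  [16] x  {3,4}  => 3  1->3 ok
  [17] y  {0,1,2}  => 1  3->1 ok
  [18] x  {3,4}  => 4  1->4 ok
  [19] x  {3,4}  => 4  4->4 ok

0,2,0,3,4,4,4,1,4,1,3,1,4,3,4,1,3,1,4,4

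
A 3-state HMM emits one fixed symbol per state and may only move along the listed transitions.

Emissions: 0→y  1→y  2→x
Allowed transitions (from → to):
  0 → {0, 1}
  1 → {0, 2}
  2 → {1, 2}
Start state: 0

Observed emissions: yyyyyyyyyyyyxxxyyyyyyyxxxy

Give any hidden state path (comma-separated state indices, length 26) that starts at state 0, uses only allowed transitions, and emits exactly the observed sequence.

0,1,0,0,0,0,1,0,0,0,0,1,2,2,2,1,0,1,0,1,0,1,2,2,2,1

  0: obs=y cand={0,1} pick 0 [start]
  1: obs=y cand={0,1} pick 1 [0->1 ok]
  2: obs=y cand={0,1} pick 0 [1->0 ok]
  3: obs=y cand={0,1} pick 0 [0->0 ok]
  4: obs=y cand={0,1} pick 0 [0->0 ok]
  5: obs=y cand={0,1} pick 0 [0->0 ok]
  6: obs=y cand={0,1} pick 1 [0->1 ok]
  7: obs=y cand={0,1} pick 0 [1->0 ok]
  8: obs=y cand={0,1} pick 0 [0->0 ok]
  9: obs=y cand={0,1} pick 0 [0->0 ok]
  10: obs=y cand={0,1} pick 0 [0->0 ok]
  11: obs=y cand={0,1} pick 1 [0->1 ok]
  12: obs=x cand={2} pick 2 [1->2 ok]
  13: obs=x cand={2} pick 2 [2->2 ok]
  14: obs=x cand={2} pick 2 [2->2 ok]
  15: obs=y cand={0,1} pick 1 [2->1 ok]
  16: obs=y cand={0,1} pick 0 [1->0 ok]
  17: obs=y cand={0,1} pick 1 [0->1 ok]
  18: obs=y cand={0,1} pick 0 [1->0 ok]
  19: obs=y cand={0,1} pick 1 [0->1 ok]
  20: obs=y cand={0,1} pick 0 [1->0 ok]
  21: obs=y cand={0,1} pick 1 [0->1 ok]
  22: obs=x cand={2} pick 2 [1->2 ok]
  23: obs=x cand={2} pick 2 [2->2 ok]
  24: obs=x cand={2} pick 2 [2->2 ok]
  25: obs=y cand={0,1} pick 1 [2->1 ok]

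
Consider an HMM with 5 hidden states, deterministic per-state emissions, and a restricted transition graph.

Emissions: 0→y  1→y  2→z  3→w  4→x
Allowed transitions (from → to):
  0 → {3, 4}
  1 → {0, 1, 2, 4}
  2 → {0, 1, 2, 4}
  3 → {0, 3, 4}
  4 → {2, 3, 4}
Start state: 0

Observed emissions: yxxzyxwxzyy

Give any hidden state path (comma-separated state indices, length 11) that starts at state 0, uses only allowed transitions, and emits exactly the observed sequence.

0,4,4,2,0,4,3,4,2,1,1

  0: obs=y cand={0,1} pick 0 [start]
  1: obs=x cand={4} pick 4 [0->4 ok]
  2: obs=x cand={4} pick 4 [4->4 ok]
  3: obs=z cand={2} pick 2 [4->2 ok]
  4: obs=y cand={0,1} pick 0 [2->0 ok]
  5: obs=x cand={4} pick 4 [0->4 ok]
  6: obs=w cand={3} pick 3 [4->3 ok]
  7: obs=x cand={4} pick 4 [3->4 ok]
  8: obs=z cand={2} pick 2 [4->2 ok]
  9: obs=y cand={0,1} pick 1 [2->1 ok]
  10: obs=y cand={0,1} pick 1 [1->1 ok]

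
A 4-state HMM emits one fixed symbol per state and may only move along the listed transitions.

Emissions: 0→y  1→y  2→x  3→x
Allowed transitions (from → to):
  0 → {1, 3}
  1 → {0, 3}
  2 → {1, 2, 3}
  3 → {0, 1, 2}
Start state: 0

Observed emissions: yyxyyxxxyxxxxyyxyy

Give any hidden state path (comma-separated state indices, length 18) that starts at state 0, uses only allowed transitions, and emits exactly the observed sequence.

0,1,3,1,0,3,2,3,1,3,2,2,3,0,1,3,0,1

  [0] y  {0,1}  => 0  start
  [1] y  {0,1}  => 1  0->1 ok
  [2] x  {2,3}  => 3  1->3 ok
  [3] y  {0,1}  => 1  3->1 ok
  [4] y  {0,1}  => 0  1->0 ok
  [5] x  {2,3}  => 3  0->3 ok
  [6] x  {2,3}  => 2  3->2 ok
  [7] x  {2,3}  => 3  2->3 ok
  [8] y  {0,1}  => 1  3->1 ok
  [9] x  {2,3}  => 3  1->3 ok
  [10] x  {2,3}  => 2  3->2 ok
  [11] x  {2,3}  => 2  2->2 ok
  [12] x  {2,3}  => 3  2->3 ok
  [13] y  {0,1}  => 0  3->0 ok
  [14] y  {0,1}  => 1  0->1 ok
  [15] x  {2,3}  => 3  1->3 ok
  [16] y  {0,1}  => 0  3->0 ok
  [17] y  {0,1}  => 1  0->1 ok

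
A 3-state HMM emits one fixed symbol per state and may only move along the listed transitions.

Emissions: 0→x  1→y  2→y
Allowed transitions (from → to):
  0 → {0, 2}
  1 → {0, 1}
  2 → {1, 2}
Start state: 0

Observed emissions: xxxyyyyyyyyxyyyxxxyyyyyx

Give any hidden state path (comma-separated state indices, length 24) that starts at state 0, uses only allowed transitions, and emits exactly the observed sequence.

0,0,0,2,2,2,2,2,1,1,1,0,2,2,1,0,0,0,2,1,1,1,1,0

  [0] x  {0}  => 0  start
  [1] x  {0}  => 0  0->0 ok
  [2] x  {0}  => 0  0->0 ok
  [3] y  {1,2}  => 2  0->2 ok
  [4] y  {1,2}  => 2  2->2 ok
  [5] y  {1,2}  => 2  2->2 ok
  [6] y  {1,2}  => 2  2->2 ok
  [7] y  {1,2}  => 2  2->2 ok
  [8] y  {1,2}  => 1  2->1 ok
  [9] y  {1,2}  => 1  1->1 ok
  [10] y  {1,2}  => 1  1->1 ok
  [11] x  {0}  => 0  1->0 ok
  [12] y  {1,2}  => 2  0->2 ok
  [13] y  {1,2}  => 2  2->2 ok
  [14] y  {1,2}  => 1  2->1 ok
  [15] x  {0}  => 0  1->0 ok
  [16] x  {0}  => 0  0->0 ok
  [17] x  {0}  => 0  0->0 ok
  [18] y  {1,2}  => 2  0->2 ok
  [19] y  {1,2}  => 1  2->1 ok
  [20] y  {1,2}  => 1  1->1 ok
  [21] y  {1,2}  => 1  1->1 ok
  [22] y  {1,2}  => 1  1->1 ok
  [23] x  {0}  => 0  1->0 ok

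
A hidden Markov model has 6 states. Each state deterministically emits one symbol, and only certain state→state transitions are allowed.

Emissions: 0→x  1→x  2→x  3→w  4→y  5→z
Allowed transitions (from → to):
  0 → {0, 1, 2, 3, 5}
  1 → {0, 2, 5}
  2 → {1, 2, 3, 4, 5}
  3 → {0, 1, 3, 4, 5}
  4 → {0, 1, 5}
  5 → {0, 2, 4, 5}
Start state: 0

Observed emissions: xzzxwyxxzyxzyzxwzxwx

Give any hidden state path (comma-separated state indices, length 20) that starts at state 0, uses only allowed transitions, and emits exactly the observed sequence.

  t0 'x' -> {0,1,2}, take 0 (start)
  t1 'z' -> {5}, take 5 (0->5 ok)
  t2 'z' -> {5}, take 5 (5->5 ok)
  t3 'x' -> {0,1,2}, take 2 (5->2 ok)
  t4 'w' -> {3}, take 3 (2->3 ok)
  t5 'y' -> {4}, take 4 (3->4 ok)
  t6 'x' -> {0,1,2}, take 1 (4->1 ok)
  t7 'x' -> {0,1,2}, take 0 (1->0 ok)
  t8 'z' -> {5}, take 5 (0->5 ok)
  t9 'y' -> {4}, take 4 (5->4 ok)
  t10 'x' -> {0,1,2}, take 0 (4->0 ok)
  t11 'z' -> {5}, take 5 (0->5 ok)
  t12 'y' -> {4}, take 4 (5->4 ok)
  t13 'z' -> {5}, take 5 (4->5 ok)
  t14 'x' -> {0,1,2}, take 0 (5->0 ok)
  t15 'w' -> {3}, take 3 (0->3 ok)
  t16 'z' -> {5}, take 5 (3->5 ok)
  t17 'x' -> {0,1,2}, take 0 (5->0 ok)
  t18 'w' -> {3}, take 3 (0->3 ok)
  t19 'x' -> {0,1,2}, take 1 (3->1 ok)

0,5,5,2,3,4,1,0,5,4,0,5,4,5,0,3,5,0,3,1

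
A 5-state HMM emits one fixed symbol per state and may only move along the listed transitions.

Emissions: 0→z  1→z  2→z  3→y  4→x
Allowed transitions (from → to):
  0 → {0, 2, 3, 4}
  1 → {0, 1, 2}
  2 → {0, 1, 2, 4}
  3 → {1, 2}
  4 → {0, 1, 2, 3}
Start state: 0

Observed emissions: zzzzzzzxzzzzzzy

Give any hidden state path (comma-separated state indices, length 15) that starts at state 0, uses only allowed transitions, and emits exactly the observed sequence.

0,2,1,1,1,2,2,4,1,1,1,2,1,0,3

  [0] z  {0,1,2}  => 0  start
  [1] z  {0,1,2}  => 2  0->2 ok
  [2] z  {0,1,2}  => 1  2->1 ok
  [3] z  {0,1,2}  => 1  1->1 ok
  [4] z  {0,1,2}  => 1  1->1 ok
  [5] z  {0,1,2}  => 2  1->2 ok
  [6] z  {0,1,2}  => 2  2->2 ok
  [7] x  {4}  => 4  2->4 ok
  [8] z  {0,1,2}  => 1  4->1 ok
  [9] z  {0,1,2}  => 1  1->1 ok
  [10] z  {0,1,2}  => 1  1->1 ok
  [11] z  {0,1,2}  => 2  1->2 ok
  [12] z  {0,1,2}  => 1  2->1 ok
  [13] z  {0,1,2}  => 0  1->0 ok
  [14] y  {3}  => 3  0->3 ok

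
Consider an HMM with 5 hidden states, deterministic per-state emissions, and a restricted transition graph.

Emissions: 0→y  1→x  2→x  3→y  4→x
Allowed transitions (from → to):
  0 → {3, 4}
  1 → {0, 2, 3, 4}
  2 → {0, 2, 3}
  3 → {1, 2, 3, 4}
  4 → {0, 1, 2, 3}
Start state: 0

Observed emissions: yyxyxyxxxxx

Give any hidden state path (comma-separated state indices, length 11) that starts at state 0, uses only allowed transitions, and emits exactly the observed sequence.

  t0 'y' -> {0,3}, take 0 (start)
  t1 'y' -> {0,3}, take 3 (0->3 ok)
  t2 'x' -> {1,2,4}, take 2 (3->2 ok)
  t3 'y' -> {0,3}, take 0 (2->0 ok)
  t4 'x' -> {1,2,4}, take 4 (0->4 ok)
  t5 'y' -> {0,3}, take 3 (4->3 ok)
  t6 'x' -> {1,2,4}, take 1 (3->1 ok)
  t7 'x' -> {1,2,4}, take 4 (1->4 ok)
  t8 'x' -> {1,2,4}, take 1 (4->1 ok)
  t9 'x' -> {1,2,4}, take 4 (1->4 ok)
  t10 'x' -> {1,2,4}, take 2 (4->2 ok)

0,3,2,0,4,3,1,4,1,4,2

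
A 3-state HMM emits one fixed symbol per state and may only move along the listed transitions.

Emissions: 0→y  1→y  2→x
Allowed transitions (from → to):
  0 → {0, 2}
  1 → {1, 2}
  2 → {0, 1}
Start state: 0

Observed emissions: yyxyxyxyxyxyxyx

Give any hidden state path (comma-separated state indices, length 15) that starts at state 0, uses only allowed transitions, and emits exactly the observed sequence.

0,0,2,1,2,0,2,1,2,1,2,0,2,0,2

  t0 'y' -> {0,1}, take 0 (start)
  t1 'y' -> {0,1}, take 0 (0->0 ok)
  t2 'x' -> {2}, take 2 (0->2 ok)
  t3 'y' -> {0,1}, take 1 (2->1 ok)
  t4 'x' -> {2}, take 2 (1->2 ok)
  t5 'y' -> {0,1}, take 0 (2->0 ok)
  t6 'x' -> {2}, take 2 (0->2 ok)
  t7 'y' -> {0,1}, take 1 (2->1 ok)
  t8 'x' -> {2}, take 2 (1->2 ok)
  t9 'y' -> {0,1}, take 1 (2->1 ok)
  t10 'x' -> {2}, take 2 (1->2 ok)
  t11 'y' -> {0,1}, take 0 (2->0 ok)
  t12 'x' -> {2}, take 2 (0->2 ok)
  t13 'y' -> {0,1}, take 0 (2->0 ok)
  t14 'x' -> {2}, take 2 (0->2 ok)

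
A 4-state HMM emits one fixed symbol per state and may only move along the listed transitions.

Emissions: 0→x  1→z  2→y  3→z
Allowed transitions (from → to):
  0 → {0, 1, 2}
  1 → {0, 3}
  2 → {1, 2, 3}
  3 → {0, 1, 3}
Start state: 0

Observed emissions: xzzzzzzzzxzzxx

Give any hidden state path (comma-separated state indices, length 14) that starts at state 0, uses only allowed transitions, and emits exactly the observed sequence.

  t0 'x' -> {0}, take 0 (start)
  t1 'z' -> {1,3}, take 1 (0->1 ok)
  t2 'z' -> {1,3}, take 3 (1->3 ok)
  t3 'z' -> {1,3}, take 3 (3->3 ok)
  t4 'z' -> {1,3}, take 1 (3->1 ok)
  t5 'z' -> {1,3}, take 3 (1->3 ok)
  t6 'z' -> {1,3}, take 3 (3->3 ok)
  t7 'z' -> {1,3}, take 3 (3->3 ok)
  t8 'z' -> {1,3}, take 1 (3->1 ok)
  t9 'x' -> {0}, take 0 (1->0 ok)
  t10 'z' -> {1,3}, take 1 (0->1 ok)
  t11 'z' -> {1,3}, take 3 (1->3 ok)
  t12 'x' -> {0}, take 0 (3->0 ok)
  t13 'x' -> {0}, take 0 (0->0 ok)

0,1,3,3,1,3,3,3,1,0,1,3,0,0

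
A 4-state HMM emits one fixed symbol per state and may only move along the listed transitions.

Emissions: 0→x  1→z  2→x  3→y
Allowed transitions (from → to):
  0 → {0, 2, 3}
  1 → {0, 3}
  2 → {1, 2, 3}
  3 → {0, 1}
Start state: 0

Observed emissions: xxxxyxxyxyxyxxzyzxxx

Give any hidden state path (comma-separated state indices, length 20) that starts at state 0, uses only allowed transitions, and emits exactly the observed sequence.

0,0,0,2,3,0,0,3,0,3,0,3,0,2,1,3,1,0,2,2

  0: obs=x cand={0,2} pick 0 [start]
  1: obs=x cand={0,2} pick 0 [0->0 ok]
  2: obs=x cand={0,2} pick 0 [0->0 ok]
  3: obs=x cand={0,2} pick 2 [0->2 ok]
  4: obs=y cand={3} pick 3 [2->3 ok]
  5: obs=x cand={0,2} pick 0 [3->0 ok]
  6: obs=x cand={0,2} pick 0 [0->0 ok]
  7: obs=y cand={3} pick 3 [0->3 ok]
  8: obs=x cand={0,2} pick 0 [3->0 ok]
  9: obs=y cand={3} pick 3 [0->3 ok]
  10: obs=x cand={0,2} pick 0 [3->0 ok]
  11: obs=y cand={3} pick 3 [0->3 ok]
  12: obs=x cand={0,2} pick 0 [3->0 ok]
  13: obs=x cand={0,2} pick 2 [0->2 ok]
  14: obs=z cand={1} pick 1 [2->1 ok]
  15: obs=y cand={3} pick 3 [1->3 ok]
  16: obs=z cand={1} pick 1 [3->1 ok]
  17: obs=x cand={0,2} pick 0 [1->0 ok]
  18: obs=x cand={0,2} pick 2 [0->2 ok]
  19: obs=x cand={0,2} pick 2 [2->2 ok]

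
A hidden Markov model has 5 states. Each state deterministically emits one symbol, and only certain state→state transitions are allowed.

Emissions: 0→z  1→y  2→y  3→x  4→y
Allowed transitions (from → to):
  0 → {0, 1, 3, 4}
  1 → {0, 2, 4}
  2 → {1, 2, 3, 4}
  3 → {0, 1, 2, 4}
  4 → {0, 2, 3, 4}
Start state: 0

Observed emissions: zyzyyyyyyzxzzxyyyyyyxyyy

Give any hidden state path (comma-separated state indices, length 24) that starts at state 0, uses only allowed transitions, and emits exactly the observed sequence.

0,1,0,4,2,1,4,2,4,0,3,0,0,3,2,2,1,2,4,4,3,2,4,4

  0: obs=z cand={0} pick 0 [start]
  1: obs=y cand={1,2,4} pick 1 [0->1 ok]
  2: obs=z cand={0} pick 0 [1->0 ok]
  3: obs=y cand={1,2,4} pick 4 [0->4 ok]
  4: obs=y cand={1,2,4} pick 2 [4->2 ok]
  5: obs=y cand={1,2,4} pick 1 [2->1 ok]
  6: obs=y cand={1,2,4} pick 4 [1->4 ok]
  7: obs=y cand={1,2,4} pick 2 [4->2 ok]
  8: obs=y cand={1,2,4} pick 4 [2->4 ok]
  9: obs=z cand={0} pick 0 [4->0 ok]
  10: obs=x cand={3} pick 3 [0->3 ok]
  11: obs=z cand={0} pick 0 [3->0 ok]
  12: obs=z cand={0} pick 0 [0->0 ok]
  13: obs=x cand={3} pick 3 [0->3 ok]
  14: obs=y cand={1,2,4} pick 2 [3->2 ok]
  15: obs=y cand={1,2,4} pick 2 [2->2 ok]
  16: obs=y cand={1,2,4} pick 1 [2->1 ok]
  17: obs=y cand={1,2,4} pick 2 [1->2 ok]
  18: obs=y cand={1,2,4} pick 4 [2->4 ok]
  19: obs=y cand={1,2,4} pick 4 [4->4 ok]
  20: obs=x cand={3} pick 3 [4->3 ok]
  21: obs=y cand={1,2,4} pick 2 [3->2 ok]
  22: obs=y cand={1,2,4} pick 4 [2->4 ok]
  23: obs=y cand={1,2,4} pick 4 [4->4 ok]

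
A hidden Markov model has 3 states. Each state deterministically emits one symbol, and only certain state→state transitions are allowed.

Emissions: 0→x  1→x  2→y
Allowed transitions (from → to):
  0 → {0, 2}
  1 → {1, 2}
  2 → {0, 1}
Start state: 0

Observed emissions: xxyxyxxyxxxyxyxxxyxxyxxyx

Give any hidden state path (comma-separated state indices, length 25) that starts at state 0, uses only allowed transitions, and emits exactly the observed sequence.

0,0,2,1,2,1,1,2,1,1,1,2,0,2,1,1,1,2,0,0,2,1,1,2,0

  pos 0: x in {0,1}, choose 0; start
  pos 1: x in {0,1}, choose 0; 0->0 ok
  pos 2: y in {2}, choose 2; 0->2 ok
  pos 3: x in {0,1}, choose 1; 2->1 ok
  pos 4: y in {2}, choose 2; 1->2 ok
  pos 5: x in {0,1}, choose 1; 2->1 ok
  pos 6: x in {0,1}, choose 1; 1->1 ok
  pos 7: y in {2}, choose 2; 1->2 ok
  pos 8: x in {0,1}, choose 1; 2->1 ok
  pos 9: x in {0,1}, choose 1; 1->1 ok
  pos 10: x in {0,1}, choose 1; 1->1 ok
  pos 11: y in {2}, choose 2; 1->2 ok
  pos 12: x in {0,1}, choose 0; 2->0 ok
  pos 13: y in {2}, choose 2; 0->2 ok
  pos 14: x in {0,1}, choose 1; 2->1 ok
  pos 15: x in {0,1}, choose 1; 1->1 ok
  pos 16: x in {0,1}, choose 1; 1->1 ok
  pos 17: y in {2}, choose 2; 1->2 ok
  pos 18: x in {0,1}, choose 0; 2->0 ok
  pos 19: x in {0,1}, choose 0; 0->0 ok
  pos 20: y in {2}, choose 2; 0->2 ok
  pos 21: x in {0,1}, choose 1; 2->1 ok
  pos 22: x in {0,1}, choose 1; 1->1 ok
  pos 23: y in {2}, choose 2; 1->2 ok
  pos 24: x in {0,1}, choose 0; 2->0 ok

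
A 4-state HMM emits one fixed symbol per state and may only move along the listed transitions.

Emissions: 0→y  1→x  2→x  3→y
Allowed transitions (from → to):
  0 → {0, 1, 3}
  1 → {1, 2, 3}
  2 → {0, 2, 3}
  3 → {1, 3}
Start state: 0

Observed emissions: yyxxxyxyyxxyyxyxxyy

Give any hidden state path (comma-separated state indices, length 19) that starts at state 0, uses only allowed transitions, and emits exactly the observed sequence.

0,3,1,2,2,0,1,3,3,1,2,3,3,1,3,1,2,0,3

  pos 0: y in {0,3}, choose 0; start
  pos 1: y in {0,3}, choose 3; 0->3 ok
  pos 2: x in {1,2}, choose 1; 3->1 ok
  pos 3: x in {1,2}, choose 2; 1->2 ok
  pos 4: x in {1,2}, choose 2; 2->2 ok
  pos 5: y in {0,3}, choose 0; 2->0 ok
  pos 6: x in {1,2}, choose 1; 0->1 ok
  pos 7: y in {0,3}, choose 3; 1->3 ok
  pos 8: y in {0,3}, choose 3; 3->3 ok
  pos 9: x in {1,2}, choose 1; 3->1 ok
  pos 10: x in {1,2}, choose 2; 1->2 ok
  pos 11: y in {0,3}, choose 3; 2->3 ok
  pos 12: y in {0,3}, choose 3; 3->3 ok
  pos 13: x in {1,2}, choose 1; 3->1 ok
  pos 14: y in {0,3}, choose 3; 1->3 ok
  pos 15: x in {1,2}, choose 1; 3->1 ok
  pos 16: x in {1,2}, choose 2; 1->2 ok
  pos 17: y in {0,3}, choose 0; 2->0 ok
  pos 18: y in {0,3}, choose 3; 0->3 ok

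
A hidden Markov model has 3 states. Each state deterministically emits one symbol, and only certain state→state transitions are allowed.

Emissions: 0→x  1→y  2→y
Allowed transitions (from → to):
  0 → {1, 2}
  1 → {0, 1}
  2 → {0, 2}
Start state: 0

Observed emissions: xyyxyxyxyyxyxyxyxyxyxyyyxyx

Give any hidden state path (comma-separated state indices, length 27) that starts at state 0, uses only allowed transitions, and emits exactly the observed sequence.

0,2,2,0,2,0,2,0,1,1,0,2,0,1,0,2,0,1,0,1,0,1,1,1,0,2,0

  t0 'x' -> {0}, take 0 (start)
  t1 'y' -> {1,2}, take 2 (0->2 ok)
  t2 'y' -> {1,2}, take 2 (2->2 ok)
  t3 'x' -> {0}, take 0 (2->0 ok)
  t4 'y' -> {1,2}, take 2 (0->2 ok)
  t5 'x' -> {0}, take 0 (2->0 ok)
  t6 'y' -> {1,2}, take 2 (0->2 ok)
  t7 'x' -> {0}, take 0 (2->0 ok)
  t8 'y' -> {1,2}, take 1 (0->1 ok)
  t9 'y' -> {1,2}, take 1 (1->1 ok)
  t10 'x' -> {0}, take 0 (1->0 ok)
  t11 'y' -> {1,2}, take 2 (0->2 ok)
  t12 'x' -> {0}, take 0 (2->0 ok)
  t13 'y' -> {1,2}, take 1 (0->1 ok)
  t14 'x' -> {0}, take 0 (1->0 ok)
  t15 'y' -> {1,2}, take 2 (0->2 ok)
  t16 'x' -> {0}, take 0 (2->0 ok)
  t17 'y' -> {1,2}, take 1 (0->1 ok)
  t18 'x' -> {0}, take 0 (1->0 ok)
  t19 'y' -> {1,2}, take 1 (0->1 ok)
  t20 'x' -> {0}, take 0 (1->0 ok)
  t21 'y' -> {1,2}, take 1 (0->1 ok)
  t22 'y' -> {1,2}, take 1 (1->1 ok)
  t23 'y' -> {1,2}, take 1 (1->1 ok)
  t24 'x' -> {0}, take 0 (1->0 ok)
  t25 'y' -> {1,2}, take 2 (0->2 ok)
  t26 'x' -> {0}, take 0 (2->0 ok)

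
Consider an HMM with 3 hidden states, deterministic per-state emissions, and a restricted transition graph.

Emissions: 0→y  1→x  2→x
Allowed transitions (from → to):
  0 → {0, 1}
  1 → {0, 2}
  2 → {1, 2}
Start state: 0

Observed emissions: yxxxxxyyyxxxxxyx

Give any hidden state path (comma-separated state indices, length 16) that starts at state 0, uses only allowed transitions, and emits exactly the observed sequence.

  pos 0: y in {0}, choose 0; start
  pos 1: x in {1,2}, choose 1; 0->1 ok
  pos 2: x in {1,2}, choose 2; 1->2 ok
  pos 3: x in {1,2}, choose 1; 2->1 ok
  pos 4: x in {1,2}, choose 2; 1->2 ok
  pos 5: x in {1,2}, choose 1; 2->1 ok
  pos 6: y in {0}, choose 0; 1->0 ok
  pos 7: y in {0}, choose 0; 0->0 ok
  pos 8: y in {0}, choose 0; 0->0 ok
  pos 9: x in {1,2}, choose 1; 0->1 ok
  pos 10: x in {1,2}, choose 2; 1->2 ok
  pos 11: x in {1,2}, choose 2; 2->2 ok
  pos 12: x in {1,2}, choose 2; 2->2 ok
  pos 13: x in {1,2}, choose 1; 2->1 ok
  pos 14: y in {0}, choose 0; 1->0 ok
  pos 15: x in {1,2}, choose 1; 0->1 ok

0,1,2,1,2,1,0,0,0,1,2,2,2,1,0,1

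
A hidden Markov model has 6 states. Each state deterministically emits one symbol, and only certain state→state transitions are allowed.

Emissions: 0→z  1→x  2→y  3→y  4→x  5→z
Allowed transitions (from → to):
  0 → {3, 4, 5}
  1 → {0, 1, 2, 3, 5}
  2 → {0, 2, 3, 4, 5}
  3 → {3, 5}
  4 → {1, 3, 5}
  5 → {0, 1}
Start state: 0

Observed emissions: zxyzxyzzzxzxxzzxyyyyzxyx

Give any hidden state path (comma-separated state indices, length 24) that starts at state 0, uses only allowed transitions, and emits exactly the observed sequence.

0,4,3,5,1,2,5,0,5,1,5,1,1,0,5,1,2,2,3,3,5,1,2,4

  pos 0: z in {0,5}, choose 0; start
  pos 1: x in {1,4}, choose 4; 0->4 ok
  pos 2: y in {2,3}, choose 3; 4->3 ok
  pos 3: z in {0,5}, choose 5; 3->5 ok
  pos 4: x in {1,4}, choose 1; 5->1 ok
  pos 5: y in {2,3}, choose 2; 1->2 ok
  pos 6: z in {0,5}, choose 5; 2->5 ok
  pos 7: z in {0,5}, choose 0; 5->0 ok
  pos 8: z in {0,5}, choose 5; 0->5 ok
  pos 9: x in {1,4}, choose 1; 5->1 ok
  pos 10: z in {0,5}, choose 5; 1->5 ok
  pos 11: x in {1,4}, choose 1; 5->1 ok
  pos 12: x in {1,4}, choose 1; 1->1 ok
  pos 13: z in {0,5}, choose 0; 1->0 ok
  pos 14: z in {0,5}, choose 5; 0->5 ok
  pos 15: x in {1,4}, choose 1; 5->1 ok
  pos 16: y in {2,3}, choose 2; 1->2 ok
  pos 17: y in {2,3}, choose 2; 2->2 ok
  pos 18: y in {2,3}, choose 3; 2->3 ok
  pos 19: y in {2,3}, choose 3; 3->3 ok
  pos 20: z in {0,5}, choose 5; 3->5 ok
  pos 21: x in {1,4}, choose 1; 5->1 ok
  pos 22: y in {2,3}, choose 2; 1->2 ok
  pos 23: x in {1,4}, choose 4; 2->4 ok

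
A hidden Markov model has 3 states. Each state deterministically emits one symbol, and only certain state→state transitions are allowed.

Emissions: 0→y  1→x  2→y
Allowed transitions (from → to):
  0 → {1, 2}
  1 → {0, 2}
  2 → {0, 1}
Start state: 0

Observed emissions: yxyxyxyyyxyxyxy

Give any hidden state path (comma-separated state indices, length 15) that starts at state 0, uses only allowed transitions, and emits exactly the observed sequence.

0,1,2,1,2,1,2,0,2,1,0,1,2,1,2

  [0] y  {0,2}  => 0  start
  [1] x  {1}  => 1  0->1 ok
  [2] y  {0,2}  => 2  1->2 ok
  [3] x  {1}  => 1  2->1 ok
  [4] y  {0,2}  => 2  1->2 ok
  [5] x  {1}  => 1  2->1 ok
  [6] y  {0,2}  => 2  1->2 ok
  [7] y  {0,2}  => 0  2->0 ok
  [8] y  {0,2}  => 2  0->2 ok
  [9] x  {1}  => 1  2->1 ok
  [10] y  {0,2}  => 0  1->0 ok
  [11] x  {1}  => 1  0->1 ok
  [12] y  {0,2}  => 2  1->2 ok
  [13] x  {1}  => 1  2->1 ok
  [14] y  {0,2}  => 2  1->2 ok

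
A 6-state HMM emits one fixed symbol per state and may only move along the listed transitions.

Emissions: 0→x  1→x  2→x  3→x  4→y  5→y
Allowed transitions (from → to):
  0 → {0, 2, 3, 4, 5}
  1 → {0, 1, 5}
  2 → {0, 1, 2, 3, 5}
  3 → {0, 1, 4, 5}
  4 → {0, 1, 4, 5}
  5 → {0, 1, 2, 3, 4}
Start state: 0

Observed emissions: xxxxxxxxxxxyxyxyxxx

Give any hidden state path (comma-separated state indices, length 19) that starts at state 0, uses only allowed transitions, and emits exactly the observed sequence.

  [0] x  {0,1,2,3}  => 0  start
  [1] x  {0,1,2,3}  => 3  0->3 ok
  [2] x  {0,1,2,3}  => 1  3->1 ok
  [3] x  {0,1,2,3}  => 1  1->1 ok
  [4] x  {0,1,2,3}  => 0  1->0 ok
  [5] x  {0,1,2,3}  => 0  0->0 ok
  [6] x  {0,1,2,3}  => 0  0->0 ok
  [7] x  {0,1,2,3}  => 3  0->3 ok
  [8] x  {0,1,2,3}  => 0  3->0 ok
  [9] x  {0,1,2,3}  => 0  0->0 ok
  [10] x  {0,1,2,3}  => 3  0->3 ok
  [11] y  {4,5}  => 5  3->5 ok
  [12] x  {0,1,2,3}  => 1  5->1 ok
  [13] y  {4,5}  => 5  1->5 ok
  [14] x  {0,1,2,3}  => 1  5->1 ok
  [15] y  {4,5}  => 5  1->5 ok
  [16] x  {0,1,2,3}  => 3  5->3 ok
  [17] x  {0,1,2,3}  => 1  3->1 ok
  [18] x  {0,1,2,3}  => 0  1->0 ok

0,3,1,1,0,0,0,3,0,0,3,5,1,5,1,5,3,1,0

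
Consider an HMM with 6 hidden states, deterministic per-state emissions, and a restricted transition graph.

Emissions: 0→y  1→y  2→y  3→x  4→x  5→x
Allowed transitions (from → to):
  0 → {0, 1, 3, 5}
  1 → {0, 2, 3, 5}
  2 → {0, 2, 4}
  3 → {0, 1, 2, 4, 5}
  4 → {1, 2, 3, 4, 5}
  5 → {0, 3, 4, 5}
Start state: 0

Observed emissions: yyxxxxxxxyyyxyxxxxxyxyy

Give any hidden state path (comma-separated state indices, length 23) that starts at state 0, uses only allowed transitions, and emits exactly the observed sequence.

0,0,5,5,4,5,4,5,3,2,2,0,3,1,5,4,5,3,5,0,5,0,1

  pos 0: y in {0,1,2}, choose 0; start
  pos 1: y in {0,1,2}, choose 0; 0->0 ok
  pos 2: x in {3,4,5}, choose 5; 0->5 ok
  pos 3: x in {3,4,5}, choose 5; 5->5 ok
  pos 4: x in {3,4,5}, choose 4; 5->4 ok
  pos 5: x in {3,4,5}, choose 5; 4->5 ok
  pos 6: x in {3,4,5}, choose 4; 5->4 ok
  pos 7: x in {3,4,5}, choose 5; 4->5 ok
  pos 8: x in {3,4,5}, choose 3; 5->3 ok
  pos 9: y in {0,1,2}, choose 2; 3->2 ok
  pos 10: y in {0,1,2}, choose 2; 2->2 ok
  pos 11: y in {0,1,2}, choose 0; 2->0 ok
  pos 12: x in {3,4,5}, choose 3; 0->3 ok
  pos 13: y in {0,1,2}, choose 1; 3->1 ok
  pos 14: x in {3,4,5}, choose 5; 1->5 ok
  pos 15: x in {3,4,5}, choose 4; 5->4 ok
  pos 16: x in {3,4,5}, choose 5; 4->5 ok
  pos 17: x in {3,4,5}, choose 3; 5->3 ok
  pos 18: x in {3,4,5}, choose 5; 3->5 ok
  pos 19: y in {0,1,2}, choose 0; 5->0 ok
  pos 20: x in {3,4,5}, choose 5; 0->5 ok
  pos 21: y in {0,1,2}, choose 0; 5->0 ok
  pos 22: y in {0,1,2}, choose 1; 0->1 ok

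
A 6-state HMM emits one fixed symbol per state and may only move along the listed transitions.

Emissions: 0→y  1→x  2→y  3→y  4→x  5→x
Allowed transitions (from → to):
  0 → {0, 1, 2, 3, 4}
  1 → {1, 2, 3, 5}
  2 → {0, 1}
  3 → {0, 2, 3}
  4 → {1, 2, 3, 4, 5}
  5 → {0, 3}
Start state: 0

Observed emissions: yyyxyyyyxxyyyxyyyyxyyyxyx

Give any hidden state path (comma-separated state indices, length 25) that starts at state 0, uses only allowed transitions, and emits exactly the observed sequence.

0,3,0,4,2,0,0,2,1,5,0,2,0,1,2,0,0,2,1,3,3,0,4,2,1

  0: obs=y cand={0,2,3} pick 0 [start]
  1: obs=y cand={0,2,3} pick 3 [0->3 ok]
  2: obs=y cand={0,2,3} pick 0 [3->0 ok]
  3: obs=x cand={1,4,5} pick 4 [0->4 ok]
  4: obs=y cand={0,2,3} pick 2 [4->2 ok]
  5: obs=y cand={0,2,3} pick 0 [2->0 ok]
  6: obs=y cand={0,2,3} pick 0 [0->0 ok]
  7: obs=y cand={0,2,3} pick 2 [0->2 ok]
  8: obs=x cand={1,4,5} pick 1 [2->1 ok]
  9: obs=x cand={1,4,5} pick 5 [1->5 ok]
  10: obs=y cand={0,2,3} pick 0 [5->0 ok]
  11: obs=y cand={0,2,3} pick 2 [0->2 ok]
  12: obs=y cand={0,2,3} pick 0 [2->0 ok]
  13: obs=x cand={1,4,5} pick 1 [0->1 ok]
  14: obs=y cand={0,2,3} pick 2 [1->2 ok]
  15: obs=y cand={0,2,3} pick 0 [2->0 ok]
  16: obs=y cand={0,2,3} pick 0 [0->0 ok]
  17: obs=y cand={0,2,3} pick 2 [0->2 ok]
  18: obs=x cand={1,4,5} pick 1 [2->1 ok]
  19: obs=y cand={0,2,3} pick 3 [1->3 ok]
  20: obs=y cand={0,2,3} pick 3 [3->3 ok]
  21: obs=y cand={0,2,3} pick 0 [3->0 ok]
  22: obs=x cand={1,4,5} pick 4 [0->4 ok]
  23: obs=y cand={0,2,3} pick 2 [4->2 ok]
  24: obs=x cand={1,4,5} pick 1 [2->1 ok]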